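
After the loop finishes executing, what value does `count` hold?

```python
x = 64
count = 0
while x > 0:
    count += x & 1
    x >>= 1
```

Let's trace through this code step by step.

Initialize: x = 64
Initialize: count = 0
Entering loop: while x > 0:
After iteration 1: x = 32, count = 0
After iteration 2: x = 16, count = 0
After iteration 3: x = 8, count = 0
After iteration 4: x = 4, count = 0
After iteration 5: x = 2, count = 0
After iteration 6: x = 1, count = 0
After iteration 7: x = 0, count = 1
Loop ends.

Final answer: 1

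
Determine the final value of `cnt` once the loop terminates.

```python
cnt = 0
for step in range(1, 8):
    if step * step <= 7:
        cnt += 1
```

Let's trace through this code step by step.

Initialize: cnt = 0
Entering loop: for step in range(1, 8):
After iteration 1: step = 1, cnt = 1
After iteration 2: step = 2, cnt = 2
After iteration 3: step = 3, cnt = 2
After iteration 4: step = 4, cnt = 2
After iteration 5: step = 5, cnt = 2
After iteration 6: step = 6, cnt = 2
After iteration 7: step = 7, cnt = 2
Loop ends.

Final answer: 2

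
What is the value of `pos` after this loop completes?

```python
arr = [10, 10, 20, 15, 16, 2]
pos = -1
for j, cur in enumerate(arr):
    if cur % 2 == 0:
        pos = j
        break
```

Let's trace through this code step by step.

Initialize: arr = [10, 10, 20, 15, 16, 2]
Initialize: pos = -1
Entering loop: for j, cur in enumerate(arr):
After iteration 1: j = 0, cur = 10, pos = 0
Loop ends.

Final answer: 0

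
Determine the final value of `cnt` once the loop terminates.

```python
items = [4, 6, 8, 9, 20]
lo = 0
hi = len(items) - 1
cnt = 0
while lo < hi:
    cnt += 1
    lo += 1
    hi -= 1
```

Let's trace through this code step by step.

Initialize: items = [4, 6, 8, 9, 20]
Initialize: lo = 0
Initialize: hi = 4
Initialize: cnt = 0
Entering loop: while lo < hi:
After iteration 1: lo = 1, hi = 3, cnt = 1
After iteration 2: lo = 2, hi = 2, cnt = 2
Loop ends.

Final answer: 2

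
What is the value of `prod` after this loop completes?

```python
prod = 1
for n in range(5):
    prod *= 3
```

Let's trace through this code step by step.

Initialize: prod = 1
Entering loop: for n in range(5):
After iteration 1: n = 0, prod = 3
After iteration 2: n = 1, prod = 9
After iteration 3: n = 2, prod = 27
After iteration 4: n = 3, prod = 81
After iteration 5: n = 4, prod = 243
Loop ends.

Final answer: 243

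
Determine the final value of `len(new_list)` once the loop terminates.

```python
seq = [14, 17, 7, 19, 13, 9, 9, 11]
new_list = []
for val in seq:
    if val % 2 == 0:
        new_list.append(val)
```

Let's trace through this code step by step.

Initialize: seq = [14, 17, 7, 19, 13, 9, 9, 11]
Initialize: new_list = []
Entering loop: for val in seq:
After iteration 1: val = 14, new_list = [14]
After iteration 2: val = 17, new_list = [14]
After iteration 3: val = 7, new_list = [14]
After iteration 4: val = 19, new_list = [14]
After iteration 5: val = 13, new_list = [14]
After iteration 6: val = 9, new_list = [14]
After iteration 7: val = 9, new_list = [14]
After iteration 8: val = 11, new_list = [14]
Loop ends.
len(new_list) = 1

Final answer: 1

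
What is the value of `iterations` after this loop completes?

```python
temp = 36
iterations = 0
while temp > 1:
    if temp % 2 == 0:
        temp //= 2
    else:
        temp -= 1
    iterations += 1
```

Let's trace through this code step by step.

Initialize: temp = 36
Initialize: iterations = 0
Entering loop: while temp > 1:
After iteration 1: temp = 18, iterations = 1
After iteration 2: temp = 9, iterations = 2
After iteration 3: temp = 8, iterations = 3
After iteration 4: temp = 4, iterations = 4
After iteration 5: temp = 2, iterations = 5
After iteration 6: temp = 1, iterations = 6
Loop ends.

Final answer: 6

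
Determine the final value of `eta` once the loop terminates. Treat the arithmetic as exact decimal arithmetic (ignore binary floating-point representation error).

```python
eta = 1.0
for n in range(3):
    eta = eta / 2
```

Let's trace through this code step by step.

Initialize: eta = 1.0
Entering loop: for n in range(3):
After iteration 1: n = 0, eta = 0.5
After iteration 2: n = 1, eta = 0.25
After iteration 3: n = 2, eta = 0.125
Loop ends.

Final answer: 0.125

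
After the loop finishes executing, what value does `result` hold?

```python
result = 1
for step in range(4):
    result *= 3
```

Let's trace through this code step by step.

Initialize: result = 1
Entering loop: for step in range(4):
After iteration 1: step = 0, result = 3
After iteration 2: step = 1, result = 9
After iteration 3: step = 2, result = 27
After iteration 4: step = 3, result = 81
Loop ends.

Final answer: 81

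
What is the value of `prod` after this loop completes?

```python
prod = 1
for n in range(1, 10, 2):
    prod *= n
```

Let's trace through this code step by step.

Initialize: prod = 1
Entering loop: for n in range(1, 10, 2):
After iteration 1: n = 1, prod = 1
After iteration 2: n = 3, prod = 3
After iteration 3: n = 5, prod = 15
After iteration 4: n = 7, prod = 105
After iteration 5: n = 9, prod = 945
Loop ends.

Final answer: 945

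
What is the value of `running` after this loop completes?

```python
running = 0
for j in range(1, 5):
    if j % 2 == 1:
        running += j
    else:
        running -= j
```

Let's trace through this code step by step.

Initialize: running = 0
Entering loop: for j in range(1, 5):
After iteration 1: j = 1, running = 1
After iteration 2: j = 2, running = -1
After iteration 3: j = 3, running = 2
After iteration 4: j = 4, running = -2
Loop ends.

Final answer: -2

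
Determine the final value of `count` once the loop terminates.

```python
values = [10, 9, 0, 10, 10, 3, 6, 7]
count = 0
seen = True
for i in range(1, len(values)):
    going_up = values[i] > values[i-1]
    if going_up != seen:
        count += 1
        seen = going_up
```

Let's trace through this code step by step.

Initialize: values = [10, 9, 0, 10, 10, 3, 6, 7]
Initialize: count = 0
Initialize: seen = True
Entering loop: for i in range(1, len(values)):
After iteration 1: i = 1, count = 1, seen = False, going_up = False
After iteration 2: i = 2, count = 1, seen = False, going_up = False
After iteration 3: i = 3, count = 2, seen = True, going_up = True
After iteration 4: i = 4, count = 3, seen = False, going_up = False
After iteration 5: i = 5, count = 3, seen = False, going_up = False
After iteration 6: i = 6, count = 4, seen = True, going_up = True
After iteration 7: i = 7, count = 4, seen = True, going_up = True
Loop ends.

Final answer: 4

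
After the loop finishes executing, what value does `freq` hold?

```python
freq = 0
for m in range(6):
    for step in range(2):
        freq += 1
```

Let's trace through this code step by step.

Initialize: freq = 0
Entering loop: for m in range(6):
After iteration 1: m = 0, freq = 2
After iteration 2: m = 1, freq = 4
After iteration 3: m = 2, freq = 6
After iteration 4: m = 3, freq = 8
After iteration 5: m = 4, freq = 10
After iteration 6: m = 5, freq = 12
Loop ends.

Final answer: 12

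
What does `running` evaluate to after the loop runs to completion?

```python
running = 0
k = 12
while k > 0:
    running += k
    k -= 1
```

Let's trace through this code step by step.

Initialize: running = 0
Initialize: k = 12
Entering loop: while k > 0:
After iteration 1: running = 12, k = 11
After iteration 2: running = 23, k = 10
After iteration 3: running = 33, k = 9
After iteration 4: running = 42, k = 8
After iteration 5: running = 50, k = 7
After iteration 6: running = 57, k = 6
After iteration 7: running = 63, k = 5
After iteration 8: running = 68, k = 4
After iteration 9: running = 72, k = 3
After iteration 10: running = 75, k = 2
After iteration 11: running = 77, k = 1
After iteration 12: running = 78, k = 0
Loop ends.

Final answer: 78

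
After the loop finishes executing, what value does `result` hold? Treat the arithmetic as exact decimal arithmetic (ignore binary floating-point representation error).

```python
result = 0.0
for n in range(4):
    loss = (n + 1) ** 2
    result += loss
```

Let's trace through this code step by step.

Initialize: result = 0.0
Entering loop: for n in range(4):
After iteration 1: n = 0, result = 1.0, loss = 1
After iteration 2: n = 1, result = 5.0, loss = 4
After iteration 3: n = 2, result = 14.0, loss = 9
After iteration 4: n = 3, result = 30.0, loss = 16
Loop ends.

Final answer: 30.0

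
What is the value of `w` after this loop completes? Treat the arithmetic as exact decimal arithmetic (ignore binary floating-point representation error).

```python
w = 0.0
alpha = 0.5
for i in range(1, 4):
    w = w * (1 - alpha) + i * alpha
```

Let's trace through this code step by step.

Initialize: w = 0.0
Initialize: alpha = 0.5
Entering loop: for i in range(1, 4):
After iteration 1: i = 1, w = 0.5
After iteration 2: i = 2, w = 1.25
After iteration 3: i = 3, w = 2.125
Loop ends.

Final answer: 2.125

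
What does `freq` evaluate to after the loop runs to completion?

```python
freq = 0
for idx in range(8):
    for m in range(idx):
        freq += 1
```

Let's trace through this code step by step.

Initialize: freq = 0
Entering loop: for idx in range(8):
After iteration 1: idx = 0, freq = 0
After iteration 2: idx = 1, freq = 1, m = 0
After iteration 3: idx = 2, freq = 3, m = 1
After iteration 4: idx = 3, freq = 6, m = 2
After iteration 5: idx = 4, freq = 10, m = 3
After iteration 6: idx = 5, freq = 15, m = 4
After iteration 7: idx = 6, freq = 21, m = 5
After iteration 8: idx = 7, freq = 28, m = 6
Loop ends.

Final answer: 28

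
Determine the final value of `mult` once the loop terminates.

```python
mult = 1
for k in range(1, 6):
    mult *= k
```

Let's trace through this code step by step.

Initialize: mult = 1
Entering loop: for k in range(1, 6):
After iteration 1: k = 1, mult = 1
After iteration 2: k = 2, mult = 2
After iteration 3: k = 3, mult = 6
After iteration 4: k = 4, mult = 24
After iteration 5: k = 5, mult = 120
Loop ends.

Final answer: 120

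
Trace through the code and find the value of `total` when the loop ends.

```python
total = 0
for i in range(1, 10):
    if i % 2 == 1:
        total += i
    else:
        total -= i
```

Let's trace through this code step by step.

Initialize: total = 0
Entering loop: for i in range(1, 10):
After iteration 1: i = 1, total = 1
After iteration 2: i = 2, total = -1
After iteration 3: i = 3, total = 2
After iteration 4: i = 4, total = -2
After iteration 5: i = 5, total = 3
After iteration 6: i = 6, total = -3
After iteration 7: i = 7, total = 4
After iteration 8: i = 8, total = -4
After iteration 9: i = 9, total = 5
Loop ends.

Final answer: 5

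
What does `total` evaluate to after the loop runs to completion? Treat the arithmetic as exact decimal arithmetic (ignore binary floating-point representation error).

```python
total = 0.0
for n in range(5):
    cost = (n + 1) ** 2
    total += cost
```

Let's trace through this code step by step.

Initialize: total = 0.0
Entering loop: for n in range(5):
After iteration 1: n = 0, total = 1.0, cost = 1
After iteration 2: n = 1, total = 5.0, cost = 4
After iteration 3: n = 2, total = 14.0, cost = 9
After iteration 4: n = 3, total = 30.0, cost = 16
After iteration 5: n = 4, total = 55.0, cost = 25
Loop ends.

Final answer: 55.0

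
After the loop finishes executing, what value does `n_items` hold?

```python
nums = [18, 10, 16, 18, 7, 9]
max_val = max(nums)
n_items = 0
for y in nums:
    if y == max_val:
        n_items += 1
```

Let's trace through this code step by step.

Initialize: nums = [18, 10, 16, 18, 7, 9]
Initialize: max_val = 18
Initialize: n_items = 0
Entering loop: for y in nums:
After iteration 1: y = 18, n_items = 1
After iteration 2: y = 10, n_items = 1
After iteration 3: y = 16, n_items = 1
After iteration 4: y = 18, n_items = 2
After iteration 5: y = 7, n_items = 2
After iteration 6: y = 9, n_items = 2
Loop ends.

Final answer: 2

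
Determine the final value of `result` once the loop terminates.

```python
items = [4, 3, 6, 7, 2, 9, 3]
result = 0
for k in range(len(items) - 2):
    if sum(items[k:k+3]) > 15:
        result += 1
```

Let's trace through this code step by step.

Initialize: items = [4, 3, 6, 7, 2, 9, 3]
Initialize: result = 0
Entering loop: for k in range(len(items) - 2):
After iteration 1: k = 0, result = 0
After iteration 2: k = 1, result = 1
After iteration 3: k = 2, result = 1
After iteration 4: k = 3, result = 2
After iteration 5: k = 4, result = 2
Loop ends.

Final answer: 2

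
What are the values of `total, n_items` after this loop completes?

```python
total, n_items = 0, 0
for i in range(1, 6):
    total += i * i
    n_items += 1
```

Let's trace through this code step by step.

Initialize: total = 0
Initialize: n_items = 0
Entering loop: for i in range(1, 6):
After iteration 1: i = 1, total = 1, n_items = 1
After iteration 2: i = 2, total = 5, n_items = 2
After iteration 3: i = 3, total = 14, n_items = 3
After iteration 4: i = 4, total = 30, n_items = 4
After iteration 5: i = 5, total = 55, n_items = 5
Loop ends.

Final answer: 55, 5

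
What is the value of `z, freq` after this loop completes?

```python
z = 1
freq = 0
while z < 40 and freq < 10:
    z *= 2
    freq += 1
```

Let's trace through this code step by step.

Initialize: z = 1
Initialize: freq = 0
Entering loop: while z < 40 and freq < 10:
After iteration 1: z = 2, freq = 1
After iteration 2: z = 4, freq = 2
After iteration 3: z = 8, freq = 3
After iteration 4: z = 16, freq = 4
After iteration 5: z = 32, freq = 5
After iteration 6: z = 64, freq = 6
Loop ends.

Final answer: 64, 6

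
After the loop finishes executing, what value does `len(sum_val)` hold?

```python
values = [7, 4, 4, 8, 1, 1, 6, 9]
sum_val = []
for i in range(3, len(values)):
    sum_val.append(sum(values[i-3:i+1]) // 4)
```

Let's trace through this code step by step.

Initialize: values = [7, 4, 4, 8, 1, 1, 6, 9]
Initialize: sum_val = []
Entering loop: for i in range(3, len(values)):
After iteration 1: i = 3, sum_val = [5]
After iteration 2: i = 4, sum_val = [5, 4]
After iteration 3: i = 5, sum_val = [5, 4, 3]
After iteration 4: i = 6, sum_val = [5, 4, 3, 4]
After iteration 5: i = 7, sum_val = [5, 4, 3, 4, 4]
Loop ends.
len(sum_val) = 5

Final answer: 5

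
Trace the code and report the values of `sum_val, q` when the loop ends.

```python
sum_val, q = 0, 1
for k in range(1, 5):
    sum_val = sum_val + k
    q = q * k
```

Let's trace through this code step by step.

Initialize: sum_val = 0
Initialize: q = 1
Entering loop: for k in range(1, 5):
After iteration 1: k = 1, sum_val = 1, q = 1
After iteration 2: k = 2, sum_val = 3, q = 2
After iteration 3: k = 3, sum_val = 6, q = 6
After iteration 4: k = 4, sum_val = 10, q = 24
Loop ends.

Final answer: 10, 24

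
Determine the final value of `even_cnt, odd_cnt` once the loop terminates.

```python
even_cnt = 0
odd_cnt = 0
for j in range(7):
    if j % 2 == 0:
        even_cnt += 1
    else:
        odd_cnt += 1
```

Let's trace through this code step by step.

Initialize: even_cnt = 0
Initialize: odd_cnt = 0
Entering loop: for j in range(7):
After iteration 1: j = 0, even_cnt = 1, odd_cnt = 0
After iteration 2: j = 1, even_cnt = 1, odd_cnt = 1
After iteration 3: j = 2, even_cnt = 2, odd_cnt = 1
After iteration 4: j = 3, even_cnt = 2, odd_cnt = 2
After iteration 5: j = 4, even_cnt = 3, odd_cnt = 2
After iteration 6: j = 5, even_cnt = 3, odd_cnt = 3
After iteration 7: j = 6, even_cnt = 4, odd_cnt = 3
Loop ends.

Final answer: 4, 3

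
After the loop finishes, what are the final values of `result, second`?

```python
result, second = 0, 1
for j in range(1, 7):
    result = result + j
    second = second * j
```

Let's trace through this code step by step.

Initialize: result = 0
Initialize: second = 1
Entering loop: for j in range(1, 7):
After iteration 1: j = 1, result = 1, second = 1
After iteration 2: j = 2, result = 3, second = 2
After iteration 3: j = 3, result = 6, second = 6
After iteration 4: j = 4, result = 10, second = 24
After iteration 5: j = 5, result = 15, second = 120
After iteration 6: j = 6, result = 21, second = 720
Loop ends.

Final answer: 21, 720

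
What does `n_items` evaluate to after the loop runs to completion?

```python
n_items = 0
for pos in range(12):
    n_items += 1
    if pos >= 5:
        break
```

Let's trace through this code step by step.

Initialize: n_items = 0
Entering loop: for pos in range(12):
After iteration 1: pos = 0, n_items = 1
After iteration 2: pos = 1, n_items = 2
After iteration 3: pos = 2, n_items = 3
After iteration 4: pos = 3, n_items = 4
After iteration 5: pos = 4, n_items = 5
After iteration 6: pos = 5, n_items = 6
Loop ends.

Final answer: 6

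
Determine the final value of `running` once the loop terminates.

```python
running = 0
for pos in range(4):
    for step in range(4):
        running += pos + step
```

Let's trace through this code step by step.

Initialize: running = 0
Entering loop: for pos in range(4):
After iteration 1: pos = 0, running = 6
After iteration 2: pos = 1, running = 16
After iteration 3: pos = 2, running = 30
After iteration 4: pos = 3, running = 48
Loop ends.

Final answer: 48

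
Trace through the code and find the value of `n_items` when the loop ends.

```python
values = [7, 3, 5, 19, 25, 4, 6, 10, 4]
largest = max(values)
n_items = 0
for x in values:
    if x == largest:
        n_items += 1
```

Let's trace through this code step by step.

Initialize: values = [7, 3, 5, 19, 25, 4, 6, 10, 4]
Initialize: largest = 25
Initialize: n_items = 0
Entering loop: for x in values:
After iteration 1: x = 7, n_items = 0
After iteration 2: x = 3, n_items = 0
After iteration 3: x = 5, n_items = 0
After iteration 4: x = 19, n_items = 0
After iteration 5: x = 25, n_items = 1
After iteration 6: x = 4, n_items = 1
After iteration 7: x = 6, n_items = 1
After iteration 8: x = 10, n_items = 1
After iteration 9: x = 4, n_items = 1
Loop ends.

Final answer: 1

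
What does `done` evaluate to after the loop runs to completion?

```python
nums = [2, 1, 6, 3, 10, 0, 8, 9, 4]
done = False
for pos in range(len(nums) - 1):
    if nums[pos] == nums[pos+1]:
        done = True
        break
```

Let's trace through this code step by step.

Initialize: nums = [2, 1, 6, 3, 10, 0, 8, 9, 4]
Initialize: done = False
Entering loop: for pos in range(len(nums) - 1):
After iteration 1: pos = 0, done = False
After iteration 2: pos = 1, done = False
After iteration 3: pos = 2, done = False
After iteration 4: pos = 3, done = False
After iteration 5: pos = 4, done = False
After iteration 6: pos = 5, done = False
After iteration 7: pos = 6, done = False
After iteration 8: pos = 7, done = False
Loop ends.

Final answer: False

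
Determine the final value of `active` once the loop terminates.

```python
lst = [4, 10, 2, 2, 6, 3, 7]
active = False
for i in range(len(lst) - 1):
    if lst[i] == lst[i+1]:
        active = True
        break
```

Let's trace through this code step by step.

Initialize: lst = [4, 10, 2, 2, 6, 3, 7]
Initialize: active = False
Entering loop: for i in range(len(lst) - 1):
After iteration 1: i = 0, active = False
After iteration 2: i = 1, active = False
After iteration 3: i = 2, active = True
Loop ends.

Final answer: True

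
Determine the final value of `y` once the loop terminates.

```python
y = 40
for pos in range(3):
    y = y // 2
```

Let's trace through this code step by step.

Initialize: y = 40
Entering loop: for pos in range(3):
After iteration 1: pos = 0, y = 20
After iteration 2: pos = 1, y = 10
After iteration 3: pos = 2, y = 5
Loop ends.

Final answer: 5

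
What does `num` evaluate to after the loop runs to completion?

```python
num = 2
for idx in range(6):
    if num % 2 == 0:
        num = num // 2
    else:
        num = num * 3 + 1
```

Let's trace through this code step by step.

Initialize: num = 2
Entering loop: for idx in range(6):
After iteration 1: idx = 0, num = 1
After iteration 2: idx = 1, num = 4
After iteration 3: idx = 2, num = 2
After iteration 4: idx = 3, num = 1
After iteration 5: idx = 4, num = 4
After iteration 6: idx = 5, num = 2
Loop ends.

Final answer: 2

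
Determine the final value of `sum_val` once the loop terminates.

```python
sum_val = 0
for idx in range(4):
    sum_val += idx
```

Let's trace through this code step by step.

Initialize: sum_val = 0
Entering loop: for idx in range(4):
After iteration 1: idx = 0, sum_val = 0
After iteration 2: idx = 1, sum_val = 1
After iteration 3: idx = 2, sum_val = 3
After iteration 4: idx = 3, sum_val = 6
Loop ends.

Final answer: 6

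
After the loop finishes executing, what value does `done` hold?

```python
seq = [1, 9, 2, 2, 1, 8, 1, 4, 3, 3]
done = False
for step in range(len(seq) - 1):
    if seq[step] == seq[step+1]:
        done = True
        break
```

Let's trace through this code step by step.

Initialize: seq = [1, 9, 2, 2, 1, 8, 1, 4, 3, 3]
Initialize: done = False
Entering loop: for step in range(len(seq) - 1):
After iteration 1: step = 0, done = False
After iteration 2: step = 1, done = False
After iteration 3: step = 2, done = True
Loop ends.

Final answer: True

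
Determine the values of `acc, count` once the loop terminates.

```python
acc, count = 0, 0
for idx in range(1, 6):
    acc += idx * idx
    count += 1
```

Let's trace through this code step by step.

Initialize: acc = 0
Initialize: count = 0
Entering loop: for idx in range(1, 6):
After iteration 1: idx = 1, acc = 1, count = 1
After iteration 2: idx = 2, acc = 5, count = 2
After iteration 3: idx = 3, acc = 14, count = 3
After iteration 4: idx = 4, acc = 30, count = 4
After iteration 5: idx = 5, acc = 55, count = 5
Loop ends.

Final answer: 55, 5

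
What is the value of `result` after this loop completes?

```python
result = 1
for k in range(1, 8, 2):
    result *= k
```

Let's trace through this code step by step.

Initialize: result = 1
Entering loop: for k in range(1, 8, 2):
After iteration 1: k = 1, result = 1
After iteration 2: k = 3, result = 3
After iteration 3: k = 5, result = 15
After iteration 4: k = 7, result = 105
Loop ends.

Final answer: 105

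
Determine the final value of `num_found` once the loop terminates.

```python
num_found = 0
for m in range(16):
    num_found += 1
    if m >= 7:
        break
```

Let's trace through this code step by step.

Initialize: num_found = 0
Entering loop: for m in range(16):
After iteration 1: m = 0, num_found = 1
After iteration 2: m = 1, num_found = 2
After iteration 3: m = 2, num_found = 3
After iteration 4: m = 3, num_found = 4
After iteration 5: m = 4, num_found = 5
After iteration 6: m = 5, num_found = 6
After iteration 7: m = 6, num_found = 7
After iteration 8: m = 7, num_found = 8
Loop ends.

Final answer: 8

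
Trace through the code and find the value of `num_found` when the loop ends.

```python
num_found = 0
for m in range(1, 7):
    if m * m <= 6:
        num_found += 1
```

Let's trace through this code step by step.

Initialize: num_found = 0
Entering loop: for m in range(1, 7):
After iteration 1: m = 1, num_found = 1
After iteration 2: m = 2, num_found = 2
After iteration 3: m = 3, num_found = 2
After iteration 4: m = 4, num_found = 2
After iteration 5: m = 5, num_found = 2
After iteration 6: m = 6, num_found = 2
Loop ends.

Final answer: 2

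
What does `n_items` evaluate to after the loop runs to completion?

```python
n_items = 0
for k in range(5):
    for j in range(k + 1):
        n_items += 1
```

Let's trace through this code step by step.

Initialize: n_items = 0
Entering loop: for k in range(5):
After iteration 1: k = 0, n_items = 1, j = 0
After iteration 2: k = 1, n_items = 3, j = 1
After iteration 3: k = 2, n_items = 6, j = 2
After iteration 4: k = 3, n_items = 10, j = 3
After iteration 5: k = 4, n_items = 15, j = 4
Loop ends.

Final answer: 15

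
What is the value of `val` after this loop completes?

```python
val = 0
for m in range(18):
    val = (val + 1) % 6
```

Let's trace through this code step by step.

Initialize: val = 0
Entering loop: for m in range(18):
After iteration 1: m = 0, val = 1
After iteration 2: m = 1, val = 2
After iteration 3: m = 2, val = 3
After iteration 4: m = 3, val = 4
After iteration 5: m = 4, val = 5
After iteration 6: m = 5, val = 0
After iteration 7: m = 6, val = 1
After iteration 8: m = 7, val = 2
After iteration 9: m = 8, val = 3
After iteration 10: m = 9, val = 4
After iteration 11: m = 10, val = 5
After iteration 12: m = 11, val = 0
After iteration 13: m = 12, val = 1
After iteration 14: m = 13, val = 2
After iteration 15: m = 14, val = 3
After iteration 16: m = 15, val = 4
After iteration 17: m = 16, val = 5
After iteration 18: m = 17, val = 0
Loop ends.

Final answer: 0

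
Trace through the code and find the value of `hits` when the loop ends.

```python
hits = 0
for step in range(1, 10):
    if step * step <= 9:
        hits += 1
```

Let's trace through this code step by step.

Initialize: hits = 0
Entering loop: for step in range(1, 10):
After iteration 1: step = 1, hits = 1
After iteration 2: step = 2, hits = 2
After iteration 3: step = 3, hits = 3
After iteration 4: step = 4, hits = 3
After iteration 5: step = 5, hits = 3
After iteration 6: step = 6, hits = 3
After iteration 7: step = 7, hits = 3
After iteration 8: step = 8, hits = 3
After iteration 9: step = 9, hits = 3
Loop ends.

Final answer: 3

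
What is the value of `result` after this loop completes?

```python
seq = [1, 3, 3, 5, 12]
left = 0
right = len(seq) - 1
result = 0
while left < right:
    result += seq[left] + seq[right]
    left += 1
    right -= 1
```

Let's trace through this code step by step.

Initialize: seq = [1, 3, 3, 5, 12]
Initialize: left = 0
Initialize: right = 4
Initialize: result = 0
Entering loop: while left < right:
After iteration 1: left = 1, right = 3, result = 13
After iteration 2: left = 2, right = 2, result = 21
Loop ends.

Final answer: 21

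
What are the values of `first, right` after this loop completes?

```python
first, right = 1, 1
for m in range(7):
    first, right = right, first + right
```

Let's trace through this code step by step.

Initialize: first = 1
Initialize: right = 1
Entering loop: for m in range(7):
After iteration 1: m = 0, first = 1, right = 2
After iteration 2: m = 1, first = 2, right = 3
After iteration 3: m = 2, first = 3, right = 5
After iteration 4: m = 3, first = 5, right = 8
After iteration 5: m = 4, first = 8, right = 13
After iteration 6: m = 5, first = 13, right = 21
After iteration 7: m = 6, first = 21, right = 34
Loop ends.

Final answer: 21, 34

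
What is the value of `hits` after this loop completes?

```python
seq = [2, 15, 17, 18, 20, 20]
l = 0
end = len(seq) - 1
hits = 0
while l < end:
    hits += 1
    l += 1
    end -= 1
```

Let's trace through this code step by step.

Initialize: seq = [2, 15, 17, 18, 20, 20]
Initialize: l = 0
Initialize: end = 5
Initialize: hits = 0
Entering loop: while l < end:
After iteration 1: l = 1, end = 4, hits = 1
After iteration 2: l = 2, end = 3, hits = 2
After iteration 3: l = 3, end = 2, hits = 3
Loop ends.

Final answer: 3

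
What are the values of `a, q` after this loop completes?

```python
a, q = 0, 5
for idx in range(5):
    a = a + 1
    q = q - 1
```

Let's trace through this code step by step.

Initialize: a = 0
Initialize: q = 5
Entering loop: for idx in range(5):
After iteration 1: idx = 0, a = 1, q = 4
After iteration 2: idx = 1, a = 2, q = 3
After iteration 3: idx = 2, a = 3, q = 2
After iteration 4: idx = 3, a = 4, q = 1
After iteration 5: idx = 4, a = 5, q = 0
Loop ends.

Final answer: 5, 0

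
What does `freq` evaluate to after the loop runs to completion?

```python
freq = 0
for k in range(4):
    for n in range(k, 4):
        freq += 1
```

Let's trace through this code step by step.

Initialize: freq = 0
Entering loop: for k in range(4):
After iteration 1: k = 0, freq = 4
After iteration 2: k = 1, freq = 7
After iteration 3: k = 2, freq = 9
After iteration 4: k = 3, freq = 10
Loop ends.

Final answer: 10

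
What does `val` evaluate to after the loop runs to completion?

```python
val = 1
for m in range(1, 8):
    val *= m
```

Let's trace through this code step by step.

Initialize: val = 1
Entering loop: for m in range(1, 8):
After iteration 1: m = 1, val = 1
After iteration 2: m = 2, val = 2
After iteration 3: m = 3, val = 6
After iteration 4: m = 4, val = 24
After iteration 5: m = 5, val = 120
After iteration 6: m = 6, val = 720
After iteration 7: m = 7, val = 5040
Loop ends.

Final answer: 5040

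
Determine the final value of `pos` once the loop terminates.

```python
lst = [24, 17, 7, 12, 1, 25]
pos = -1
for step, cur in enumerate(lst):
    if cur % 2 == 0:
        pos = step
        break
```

Let's trace through this code step by step.

Initialize: lst = [24, 17, 7, 12, 1, 25]
Initialize: pos = -1
Entering loop: for step, cur in enumerate(lst):
After iteration 1: step = 0, cur = 24, pos = 0
Loop ends.

Final answer: 0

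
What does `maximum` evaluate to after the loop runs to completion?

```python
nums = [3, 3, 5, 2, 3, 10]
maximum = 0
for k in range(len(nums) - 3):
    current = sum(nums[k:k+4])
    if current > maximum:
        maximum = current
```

Let's trace through this code step by step.

Initialize: nums = [3, 3, 5, 2, 3, 10]
Initialize: maximum = 0
Entering loop: for k in range(len(nums) - 3):
After iteration 1: k = 0, maximum = 13, current = 13
After iteration 2: k = 1, maximum = 13, current = 13
After iteration 3: k = 2, maximum = 20, current = 20
Loop ends.

Final answer: 20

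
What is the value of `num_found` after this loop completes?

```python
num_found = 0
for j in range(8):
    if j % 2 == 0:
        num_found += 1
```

Let's trace through this code step by step.

Initialize: num_found = 0
Entering loop: for j in range(8):
After iteration 1: j = 0, num_found = 1
After iteration 2: j = 1, num_found = 1
After iteration 3: j = 2, num_found = 2
After iteration 4: j = 3, num_found = 2
After iteration 5: j = 4, num_found = 3
After iteration 6: j = 5, num_found = 3
After iteration 7: j = 6, num_found = 4
After iteration 8: j = 7, num_found = 4
Loop ends.

Final answer: 4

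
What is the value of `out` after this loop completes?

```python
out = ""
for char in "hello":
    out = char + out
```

Let's trace through this code step by step.

Initialize: out = ''
Entering loop: for char in "hello":
After iteration 1: char = 'h', out = 'h'
After iteration 2: char = 'e', out = 'eh'
After iteration 3: char = 'l', out = 'leh'
After iteration 4: char = 'l', out = 'lleh'
After iteration 5: char = 'o', out = 'olleh'
Loop ends.

Final answer: 'olleh'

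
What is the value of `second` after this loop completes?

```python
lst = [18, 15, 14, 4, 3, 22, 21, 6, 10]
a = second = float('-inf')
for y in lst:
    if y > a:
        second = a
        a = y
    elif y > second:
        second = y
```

Let's trace through this code step by step.

Initialize: lst = [18, 15, 14, 4, 3, 22, 21, 6, 10]
Initialize: a = -inf
Initialize: second = -inf
Entering loop: for y in lst:
After iteration 1: y = 18, a = 18, second = -inf
After iteration 2: y = 15, a = 18, second = 15
After iteration 3: y = 14, a = 18, second = 15
After iteration 4: y = 4, a = 18, second = 15
After iteration 5: y = 3, a = 18, second = 15
After iteration 6: y = 22, a = 22, second = 18
After iteration 7: y = 21, a = 22, second = 21
After iteration 8: y = 6, a = 22, second = 21
After iteration 9: y = 10, a = 22, second = 21
Loop ends.

Final answer: 21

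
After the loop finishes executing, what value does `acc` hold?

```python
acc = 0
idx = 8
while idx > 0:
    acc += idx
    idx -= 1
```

Let's trace through this code step by step.

Initialize: acc = 0
Initialize: idx = 8
Entering loop: while idx > 0:
After iteration 1: acc = 8, idx = 7
After iteration 2: acc = 15, idx = 6
After iteration 3: acc = 21, idx = 5
After iteration 4: acc = 26, idx = 4
After iteration 5: acc = 30, idx = 3
After iteration 6: acc = 33, idx = 2
After iteration 7: acc = 35, idx = 1
After iteration 8: acc = 36, idx = 0
Loop ends.

Final answer: 36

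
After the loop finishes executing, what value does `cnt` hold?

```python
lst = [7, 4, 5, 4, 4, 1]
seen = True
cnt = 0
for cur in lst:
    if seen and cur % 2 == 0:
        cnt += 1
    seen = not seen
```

Let's trace through this code step by step.

Initialize: lst = [7, 4, 5, 4, 4, 1]
Initialize: seen = True
Initialize: cnt = 0
Entering loop: for cur in lst:
After iteration 1: cur = 7, seen = False, cnt = 0
After iteration 2: cur = 4, seen = True, cnt = 0
After iteration 3: cur = 5, seen = False, cnt = 0
After iteration 4: cur = 4, seen = True, cnt = 0
After iteration 5: cur = 4, seen = False, cnt = 1
After iteration 6: cur = 1, seen = True, cnt = 1
Loop ends.

Final answer: 1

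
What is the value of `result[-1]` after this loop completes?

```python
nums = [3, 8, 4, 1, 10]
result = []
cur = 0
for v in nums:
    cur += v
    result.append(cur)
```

Let's trace through this code step by step.

Initialize: nums = [3, 8, 4, 1, 10]
Initialize: result = []
Initialize: cur = 0
Entering loop: for v in nums:
After iteration 1: v = 3, result = [3], cur = 3
After iteration 2: v = 8, result = [3, 11], cur = 11
After iteration 3: v = 4, result = [3, 11, 15], cur = 15
After iteration 4: v = 1, result = [3, 11, 15, 16], cur = 16
After iteration 5: v = 10, result = [3, 11, 15, 16, 26], cur = 26
Loop ends.
result[-1] = 26

Final answer: 26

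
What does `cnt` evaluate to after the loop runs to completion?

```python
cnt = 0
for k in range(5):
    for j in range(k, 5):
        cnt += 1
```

Let's trace through this code step by step.

Initialize: cnt = 0
Entering loop: for k in range(5):
After iteration 1: k = 0, cnt = 5
After iteration 2: k = 1, cnt = 9
After iteration 3: k = 2, cnt = 12
After iteration 4: k = 3, cnt = 14
After iteration 5: k = 4, cnt = 15
Loop ends.

Final answer: 15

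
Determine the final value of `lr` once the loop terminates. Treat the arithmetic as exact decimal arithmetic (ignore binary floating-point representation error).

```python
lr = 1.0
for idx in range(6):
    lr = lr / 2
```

Let's trace through this code step by step.

Initialize: lr = 1.0
Entering loop: for idx in range(6):
After iteration 1: idx = 0, lr = 0.5
After iteration 2: idx = 1, lr = 0.25
After iteration 3: idx = 2, lr = 0.125
After iteration 4: idx = 3, lr = 0.0625
After iteration 5: idx = 4, lr = 0.03125
After iteration 6: idx = 5, lr = 0.015625
Loop ends.

Final answer: 0.015625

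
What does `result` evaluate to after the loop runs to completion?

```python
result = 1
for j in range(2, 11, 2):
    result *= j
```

Let's trace through this code step by step.

Initialize: result = 1
Entering loop: for j in range(2, 11, 2):
After iteration 1: j = 2, result = 2
After iteration 2: j = 4, result = 8
After iteration 3: j = 6, result = 48
After iteration 4: j = 8, result = 384
After iteration 5: j = 10, result = 3840
Loop ends.

Final answer: 3840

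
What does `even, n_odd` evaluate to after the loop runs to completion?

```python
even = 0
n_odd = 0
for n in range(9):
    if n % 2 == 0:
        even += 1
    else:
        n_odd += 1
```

Let's trace through this code step by step.

Initialize: even = 0
Initialize: n_odd = 0
Entering loop: for n in range(9):
After iteration 1: n = 0, even = 1, n_odd = 0
After iteration 2: n = 1, even = 1, n_odd = 1
After iteration 3: n = 2, even = 2, n_odd = 1
After iteration 4: n = 3, even = 2, n_odd = 2
After iteration 5: n = 4, even = 3, n_odd = 2
After iteration 6: n = 5, even = 3, n_odd = 3
After iteration 7: n = 6, even = 4, n_odd = 3
After iteration 8: n = 7, even = 4, n_odd = 4
After iteration 9: n = 8, even = 5, n_odd = 4
Loop ends.

Final answer: 5, 4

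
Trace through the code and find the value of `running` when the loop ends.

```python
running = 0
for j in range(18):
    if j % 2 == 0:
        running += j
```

Let's trace through this code step by step.

Initialize: running = 0
Entering loop: for j in range(18):
After iteration 1: j = 0, running = 0
After iteration 2: j = 1, running = 0
After iteration 3: j = 2, running = 2
After iteration 4: j = 3, running = 2
After iteration 5: j = 4, running = 6
After iteration 6: j = 5, running = 6
After iteration 7: j = 6, running = 12
After iteration 8: j = 7, running = 12
After iteration 9: j = 8, running = 20
After iteration 10: j = 9, running = 20
After iteration 11: j = 10, running = 30
After iteration 12: j = 11, running = 30
After iteration 13: j = 12, running = 42
After iteration 14: j = 13, running = 42
After iteration 15: j = 14, running = 56
After iteration 16: j = 15, running = 56
After iteration 17: j = 16, running = 72
After iteration 18: j = 17, running = 72
Loop ends.

Final answer: 72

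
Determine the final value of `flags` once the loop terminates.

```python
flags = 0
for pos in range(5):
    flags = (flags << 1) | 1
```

Let's trace through this code step by step.

Initialize: flags = 0
Entering loop: for pos in range(5):
After iteration 1: pos = 0, flags = 1
After iteration 2: pos = 1, flags = 3
After iteration 3: pos = 2, flags = 7
After iteration 4: pos = 3, flags = 15
After iteration 5: pos = 4, flags = 31
Loop ends.

Final answer: 31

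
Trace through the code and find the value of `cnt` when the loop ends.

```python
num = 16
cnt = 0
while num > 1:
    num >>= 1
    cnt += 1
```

Let's trace through this code step by step.

Initialize: num = 16
Initialize: cnt = 0
Entering loop: while num > 1:
After iteration 1: num = 8, cnt = 1
After iteration 2: num = 4, cnt = 2
After iteration 3: num = 2, cnt = 3
After iteration 4: num = 1, cnt = 4
Loop ends.

Final answer: 4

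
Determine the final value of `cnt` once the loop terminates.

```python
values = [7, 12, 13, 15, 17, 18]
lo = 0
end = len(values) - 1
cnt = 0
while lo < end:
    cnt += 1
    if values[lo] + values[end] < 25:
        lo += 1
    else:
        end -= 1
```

Let's trace through this code step by step.

Initialize: values = [7, 12, 13, 15, 17, 18]
Initialize: lo = 0
Initialize: end = 5
Initialize: cnt = 0
Entering loop: while lo < end:
After iteration 1: lo = 0, end = 4, cnt = 1
After iteration 2: lo = 1, end = 4, cnt = 2
After iteration 3: lo = 1, end = 3, cnt = 3
After iteration 4: lo = 1, end = 2, cnt = 4
After iteration 5: lo = 1, end = 1, cnt = 5
Loop ends.

Final answer: 5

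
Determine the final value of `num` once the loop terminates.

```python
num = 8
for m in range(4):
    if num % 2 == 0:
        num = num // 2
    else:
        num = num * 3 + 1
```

Let's trace through this code step by step.

Initialize: num = 8
Entering loop: for m in range(4):
After iteration 1: m = 0, num = 4
After iteration 2: m = 1, num = 2
After iteration 3: m = 2, num = 1
After iteration 4: m = 3, num = 4
Loop ends.

Final answer: 4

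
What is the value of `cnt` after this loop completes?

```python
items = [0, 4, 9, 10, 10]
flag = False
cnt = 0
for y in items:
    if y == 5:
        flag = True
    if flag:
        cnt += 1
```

Let's trace through this code step by step.

Initialize: items = [0, 4, 9, 10, 10]
Initialize: flag = False
Initialize: cnt = 0
Entering loop: for y in items:
After iteration 1: y = 0, cnt = 0
After iteration 2: y = 4, cnt = 0
After iteration 3: y = 9, cnt = 0
After iteration 4: y = 10, cnt = 0
After iteration 5: y = 10, cnt = 0
Loop ends.

Final answer: 0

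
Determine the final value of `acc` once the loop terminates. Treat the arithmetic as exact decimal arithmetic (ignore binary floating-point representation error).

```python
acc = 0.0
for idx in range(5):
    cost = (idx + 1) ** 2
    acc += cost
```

Let's trace through this code step by step.

Initialize: acc = 0.0
Entering loop: for idx in range(5):
After iteration 1: idx = 0, acc = 1.0, cost = 1
After iteration 2: idx = 1, acc = 5.0, cost = 4
After iteration 3: idx = 2, acc = 14.0, cost = 9
After iteration 4: idx = 3, acc = 30.0, cost = 16
After iteration 5: idx = 4, acc = 55.0, cost = 25
Loop ends.

Final answer: 55.0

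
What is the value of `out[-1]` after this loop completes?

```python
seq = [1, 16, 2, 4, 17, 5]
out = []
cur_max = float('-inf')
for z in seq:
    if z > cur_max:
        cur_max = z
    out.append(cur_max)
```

Let's trace through this code step by step.

Initialize: seq = [1, 16, 2, 4, 17, 5]
Initialize: out = []
Initialize: cur_max = -inf
Entering loop: for z in seq:
After iteration 1: z = 1, out = [1], cur_max = 1
After iteration 2: z = 16, out = [1, 16], cur_max = 16
After iteration 3: z = 2, out = [1, 16, 16], cur_max = 16
After iteration 4: z = 4, out = [1, 16, 16, 16], cur_max = 16
After iteration 5: z = 17, out = [1, 16, 16, 16, 17], cur_max = 17
After iteration 6: z = 5, out = [1, 16, 16, 16, 17, 17], cur_max = 17
Loop ends.
out[-1] = 17

Final answer: 17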